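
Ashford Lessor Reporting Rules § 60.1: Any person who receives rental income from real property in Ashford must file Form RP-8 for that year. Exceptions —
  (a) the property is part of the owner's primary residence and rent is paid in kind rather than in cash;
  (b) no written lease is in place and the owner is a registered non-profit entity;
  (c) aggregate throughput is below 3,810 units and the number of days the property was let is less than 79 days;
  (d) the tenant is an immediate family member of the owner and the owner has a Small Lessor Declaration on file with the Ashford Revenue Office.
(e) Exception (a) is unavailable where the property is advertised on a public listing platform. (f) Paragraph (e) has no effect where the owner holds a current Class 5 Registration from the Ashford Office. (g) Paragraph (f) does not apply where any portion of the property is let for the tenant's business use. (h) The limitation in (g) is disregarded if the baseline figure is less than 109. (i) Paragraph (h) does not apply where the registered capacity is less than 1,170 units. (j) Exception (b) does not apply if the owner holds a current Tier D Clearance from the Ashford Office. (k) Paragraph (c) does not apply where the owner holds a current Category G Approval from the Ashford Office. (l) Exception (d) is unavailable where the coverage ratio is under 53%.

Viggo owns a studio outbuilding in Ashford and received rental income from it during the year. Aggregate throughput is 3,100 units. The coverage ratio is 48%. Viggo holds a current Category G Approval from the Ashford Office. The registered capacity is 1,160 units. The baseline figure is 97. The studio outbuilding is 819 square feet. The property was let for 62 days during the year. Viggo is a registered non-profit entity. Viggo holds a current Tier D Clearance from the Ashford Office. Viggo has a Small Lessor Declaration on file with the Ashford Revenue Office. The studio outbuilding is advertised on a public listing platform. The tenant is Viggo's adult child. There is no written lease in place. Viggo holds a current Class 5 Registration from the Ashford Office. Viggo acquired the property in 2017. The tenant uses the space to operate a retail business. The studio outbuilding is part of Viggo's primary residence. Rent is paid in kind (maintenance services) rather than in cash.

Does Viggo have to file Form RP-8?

Yes — Viggo must file Form RP-8.

All of (a)'s requirements are met (the studio outbuilding is part of the primary residence; rent is paid in kind). However, paragraphs (e)–(i) must be considered: (e) operates against (a): the property is publicly advertised. (f) would limit (e) — a current Class 5 Registration is held — but (g) sets (f) aside: (g) operates against (f): the space is let for business use. (h) would limit (g) — the baseline figure is 97, less than the 109 limit — but (i) sets (h) aside: (i) operates against (h): the registered capacity is 1,160 units, less than the 1,170 units limit. Exception (a) does not apply.
Exception (b)'s conditions are all satisfied: there is no written lease; Viggo is a registered non-profit. But applying paragraph (j): (j) operates against (b): a current Tier D Clearance is held. (b) is therefore removed.
Exception (c): aggregate throughput is 3,100 units, below the 3,810 units limit; the number of days the property was let is 62 days, less than the 79 days limit — every condition holds. But applying paragraph (k): (k) operates against (c): a current Category G Approval is held. (c) is therefore removed.
All of (d)'s requirements are met (the tenant is an immediate family member; a Small Lessor Declaration is on file). But applying paragraph (l): (l) operates against (d): the coverage ratio is 48%, under the 53% limit. So (d) is unavailable.
No exception displaces § 60.1.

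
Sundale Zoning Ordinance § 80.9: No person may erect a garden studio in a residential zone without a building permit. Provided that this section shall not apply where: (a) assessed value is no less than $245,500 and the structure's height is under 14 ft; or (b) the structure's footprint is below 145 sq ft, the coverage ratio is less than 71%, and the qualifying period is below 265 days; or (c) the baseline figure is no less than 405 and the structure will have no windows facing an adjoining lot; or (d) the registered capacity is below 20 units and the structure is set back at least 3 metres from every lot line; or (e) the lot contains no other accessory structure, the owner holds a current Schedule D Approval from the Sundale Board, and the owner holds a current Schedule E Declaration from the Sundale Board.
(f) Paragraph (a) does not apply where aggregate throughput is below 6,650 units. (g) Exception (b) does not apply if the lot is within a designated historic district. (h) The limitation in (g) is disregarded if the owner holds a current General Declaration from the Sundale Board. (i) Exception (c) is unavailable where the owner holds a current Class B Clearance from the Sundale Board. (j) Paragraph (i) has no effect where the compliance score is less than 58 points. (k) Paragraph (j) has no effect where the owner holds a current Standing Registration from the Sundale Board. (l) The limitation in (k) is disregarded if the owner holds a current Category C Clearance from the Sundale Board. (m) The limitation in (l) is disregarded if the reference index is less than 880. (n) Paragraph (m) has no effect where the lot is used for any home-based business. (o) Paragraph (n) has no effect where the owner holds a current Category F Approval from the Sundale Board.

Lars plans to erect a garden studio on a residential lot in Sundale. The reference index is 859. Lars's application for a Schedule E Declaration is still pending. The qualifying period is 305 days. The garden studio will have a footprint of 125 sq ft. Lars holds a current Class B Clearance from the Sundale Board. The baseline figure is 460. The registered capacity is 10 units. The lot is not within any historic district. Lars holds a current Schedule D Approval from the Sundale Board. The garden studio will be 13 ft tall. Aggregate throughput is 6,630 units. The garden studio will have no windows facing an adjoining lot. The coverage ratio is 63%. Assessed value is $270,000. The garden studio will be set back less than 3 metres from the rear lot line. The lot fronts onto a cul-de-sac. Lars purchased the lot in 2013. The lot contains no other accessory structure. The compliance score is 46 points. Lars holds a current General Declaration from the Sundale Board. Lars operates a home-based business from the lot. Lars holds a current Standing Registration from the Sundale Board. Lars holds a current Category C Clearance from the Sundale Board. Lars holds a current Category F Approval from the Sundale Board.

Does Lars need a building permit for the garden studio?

Exception (a): assessed value is $270,000, meeting the $245,500 threshold; the structure's height is 13 ft, under the 14 ft limit — every condition holds. But applying paragraph (f): (f) applies — aggregate throughput is 6,630 units, below the 6,650 units limit. So (a) is unavailable.
Exception (b) fails — the qualifying period is 305 days, not below 265 days.
Exception (c)'s conditions are all satisfied: the baseline figure is 460, meeting the 405 threshold; no windows face an adjoining lot. Turning to paragraphs (i)–(o): (i) operates against (c): a current Class B Clearance is held. (j) would limit (i) — the compliance score is 46 points, less than the 58 points limit — but (k) sets (j) aside: (k) operates against (j): a current Standing Registration is held. (l) is triggered (a current Category C Clearance is held), but yields to (m): (m) operates against (l): the reference index is 859, less than the 880 limit. (n) would limit (m) — a home-based business operates on the lot — but (o) sets (n) aside: (o) operates against (n): a current Category F Approval is held. So (c) is unavailable.
Exception (d) requires that the structure is set back at least 3 metres from every lot line; but the rear setback is under 3 m, so (d) is unavailable.
Exception (e) requires that the owner holds a current Schedule E Declaration from the Sundale Board; but no current Schedule E Declaration is held, so (e) is unavailable.
No exception displaces § 80.9.

Yes — Lars must obtain a building permit.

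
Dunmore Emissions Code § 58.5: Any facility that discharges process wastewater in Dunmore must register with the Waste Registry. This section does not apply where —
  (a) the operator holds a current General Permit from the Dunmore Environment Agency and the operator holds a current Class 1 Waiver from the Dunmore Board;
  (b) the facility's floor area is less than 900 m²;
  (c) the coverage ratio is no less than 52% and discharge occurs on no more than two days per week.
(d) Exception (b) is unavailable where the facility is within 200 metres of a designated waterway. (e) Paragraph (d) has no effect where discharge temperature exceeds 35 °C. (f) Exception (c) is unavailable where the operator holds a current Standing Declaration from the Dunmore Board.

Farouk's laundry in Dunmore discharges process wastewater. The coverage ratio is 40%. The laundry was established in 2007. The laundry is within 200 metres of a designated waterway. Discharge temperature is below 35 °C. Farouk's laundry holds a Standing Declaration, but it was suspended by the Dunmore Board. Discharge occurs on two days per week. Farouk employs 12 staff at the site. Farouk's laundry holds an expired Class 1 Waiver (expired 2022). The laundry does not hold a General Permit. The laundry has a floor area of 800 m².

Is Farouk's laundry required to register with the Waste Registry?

Yes — Farouk's laundry must register with the Waste Registry.

Exception (a) does not apply: no General Permit is held.
Exception (b): the facility's floor area is 800 m², less than the 900 m² limit — every condition holds. But: (d) applies — the laundry is within 200 m of a designated waterway. (e) is inapplicable (discharge temperature is below 35 °C), so (d) stands. Exception (b) does not apply.
Exception (c) does not apply: the coverage ratio is 40%, short of 52%.
No exception is made out. Farouk's laundry falls within the general rule.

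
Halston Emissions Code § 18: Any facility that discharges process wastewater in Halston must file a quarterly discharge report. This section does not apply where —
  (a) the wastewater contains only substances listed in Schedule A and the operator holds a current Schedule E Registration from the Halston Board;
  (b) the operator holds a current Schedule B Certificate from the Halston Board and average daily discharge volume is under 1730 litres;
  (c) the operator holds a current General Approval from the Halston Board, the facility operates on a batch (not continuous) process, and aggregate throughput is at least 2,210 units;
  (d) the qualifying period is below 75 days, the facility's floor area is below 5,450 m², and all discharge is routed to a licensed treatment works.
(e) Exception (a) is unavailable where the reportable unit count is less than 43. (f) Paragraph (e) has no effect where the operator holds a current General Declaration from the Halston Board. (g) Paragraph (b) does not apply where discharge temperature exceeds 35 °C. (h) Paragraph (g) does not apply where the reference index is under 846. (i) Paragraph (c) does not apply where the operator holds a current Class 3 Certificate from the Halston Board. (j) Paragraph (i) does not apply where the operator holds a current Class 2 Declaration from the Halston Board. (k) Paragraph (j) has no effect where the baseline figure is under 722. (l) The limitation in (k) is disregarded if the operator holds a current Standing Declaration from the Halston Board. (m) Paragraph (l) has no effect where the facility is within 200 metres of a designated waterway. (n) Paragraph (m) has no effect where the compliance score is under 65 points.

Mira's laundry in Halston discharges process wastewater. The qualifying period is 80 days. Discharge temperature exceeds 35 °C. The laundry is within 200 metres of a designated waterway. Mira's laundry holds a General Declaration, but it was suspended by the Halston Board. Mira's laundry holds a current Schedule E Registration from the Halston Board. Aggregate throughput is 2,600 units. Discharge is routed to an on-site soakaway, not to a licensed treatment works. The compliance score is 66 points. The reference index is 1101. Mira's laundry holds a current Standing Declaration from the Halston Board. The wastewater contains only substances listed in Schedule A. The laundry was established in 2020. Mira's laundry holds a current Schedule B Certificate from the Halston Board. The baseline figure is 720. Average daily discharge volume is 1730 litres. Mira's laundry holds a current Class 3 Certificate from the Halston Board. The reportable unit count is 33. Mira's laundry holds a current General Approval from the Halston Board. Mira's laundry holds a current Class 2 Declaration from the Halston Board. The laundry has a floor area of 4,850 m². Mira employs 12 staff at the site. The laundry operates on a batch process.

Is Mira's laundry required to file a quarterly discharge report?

Exception (a)'s conditions are all satisfied: the wastewater is Schedule-A-only; a current Schedule E Registration is held. Turning to paragraphs (e)–(f): (e) operates — the reportable unit count is 33, less than the 43 limit. (f), which would lift (e), is inapplicable — the General Declaration is not current. (a) is therefore removed.
Exception (b) requires that average daily discharge volume is under 1730 litres; but average daily discharge volume is 1730 litres, not under 1730 litres, so (b) is unavailable.
Exception (c)'s conditions are all satisfied: a current General Approval is held; the facility operates on a batch process; aggregate throughput is 2,600 units, meeting the 2,210 units threshold. But: (i) operates against (c): a current Class 3 Certificate is held. (j) is engaged (a current Class 2 Declaration is held), but yields to (k): (k) applies — the baseline figure is 720, under the 722 limit. (l) would limit (k) — a current Standing Declaration is held — but (m) sets (l) aside: (m) is engaged — the laundry is within 200 m of a designated waterway. (n), which would lift (m), is inapplicable — the compliance score is 66 points, not under 65 points. So (c) is unavailable.
Exception (d) does not apply: the qualifying period is 80 days, not below 75 days.
Every exception is unavailable, so the rule governs.

Yes — Mira's laundry must file a quarterly discharge report.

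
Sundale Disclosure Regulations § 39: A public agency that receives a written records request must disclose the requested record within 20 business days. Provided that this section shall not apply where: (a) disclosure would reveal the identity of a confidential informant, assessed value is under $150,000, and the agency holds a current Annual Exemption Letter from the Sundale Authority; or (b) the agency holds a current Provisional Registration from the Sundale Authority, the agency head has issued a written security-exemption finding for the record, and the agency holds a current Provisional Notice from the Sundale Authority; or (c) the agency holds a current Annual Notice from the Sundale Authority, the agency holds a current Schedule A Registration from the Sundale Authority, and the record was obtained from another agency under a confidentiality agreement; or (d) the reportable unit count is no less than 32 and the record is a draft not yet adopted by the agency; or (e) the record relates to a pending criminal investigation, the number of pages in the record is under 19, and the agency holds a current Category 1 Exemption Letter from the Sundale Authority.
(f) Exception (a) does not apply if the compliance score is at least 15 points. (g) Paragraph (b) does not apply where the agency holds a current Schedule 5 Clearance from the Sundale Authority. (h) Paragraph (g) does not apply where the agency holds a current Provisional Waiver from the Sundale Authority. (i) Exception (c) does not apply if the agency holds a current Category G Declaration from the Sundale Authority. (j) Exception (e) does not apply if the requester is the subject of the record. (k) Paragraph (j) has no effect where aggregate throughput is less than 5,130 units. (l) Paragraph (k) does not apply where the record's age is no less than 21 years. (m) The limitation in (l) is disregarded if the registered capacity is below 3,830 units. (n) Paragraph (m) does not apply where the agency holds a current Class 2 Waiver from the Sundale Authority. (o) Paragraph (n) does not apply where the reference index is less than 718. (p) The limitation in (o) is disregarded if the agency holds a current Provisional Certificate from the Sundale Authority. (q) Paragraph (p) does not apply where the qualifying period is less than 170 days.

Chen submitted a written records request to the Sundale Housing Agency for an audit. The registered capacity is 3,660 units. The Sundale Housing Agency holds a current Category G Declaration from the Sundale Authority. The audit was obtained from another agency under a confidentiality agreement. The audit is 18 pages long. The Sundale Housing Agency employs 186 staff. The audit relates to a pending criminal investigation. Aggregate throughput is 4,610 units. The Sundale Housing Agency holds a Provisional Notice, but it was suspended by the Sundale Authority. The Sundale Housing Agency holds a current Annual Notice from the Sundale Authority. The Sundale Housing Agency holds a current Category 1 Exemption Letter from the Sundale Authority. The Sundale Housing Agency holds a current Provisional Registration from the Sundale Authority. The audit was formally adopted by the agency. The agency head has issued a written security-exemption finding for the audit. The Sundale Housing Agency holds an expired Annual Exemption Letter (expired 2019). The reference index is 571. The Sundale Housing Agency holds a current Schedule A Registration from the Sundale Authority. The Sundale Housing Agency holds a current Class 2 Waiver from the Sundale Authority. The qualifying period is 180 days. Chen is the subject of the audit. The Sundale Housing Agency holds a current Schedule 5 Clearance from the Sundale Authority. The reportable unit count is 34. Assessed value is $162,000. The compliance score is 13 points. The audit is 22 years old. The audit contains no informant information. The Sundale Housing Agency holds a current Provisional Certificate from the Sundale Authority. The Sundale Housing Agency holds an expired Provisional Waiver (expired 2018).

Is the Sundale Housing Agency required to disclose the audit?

Yes — the Sundale Housing Agency must disclose the audit.

Exception (a) does not apply: the audit contains no informant information.
Exception (b) fails — the Provisional Notice is not current.
All of (c)'s requirements are met (a current Annual Notice is held; a current Schedule A Registration is held; the audit was obtained under a confidentiality agreement). Turning to paragraph (i): (i) operates against (c): a current Category G Declaration is held. Exception (c) does not apply.
Exception (d) requires that the record is a draft not yet adopted by the agency; but the audit has been formally adopted, so (d) is unavailable.
Exception (e): the audit relates to a pending investigation; the number of pages in the record is 18, under the 19 limit; a current Category 1 Exemption Letter is held — every condition holds. But: (j) operates — Chen is the subject of the audit. (k) would limit (j) — aggregate throughput is 4,610 units, less than the 5,130 units limit — but (l) sets (k) aside: (l) is triggered — the record's age is 22 years, meeting the 21 years threshold. (m) is triggered (the registered capacity is 3,660 units, below the 3,830 units limit), but is set aside by (n): (n) applies — a current Class 2 Waiver is held. (o) is engaged (the reference index is 571, less than the 718 limit), but is set aside by (p): (p) applies — a current Provisional Certificate is held. (q) does not operate here (the qualifying period is 180 days, not less than 170 days), so (p) stands. So (e) is unavailable.
No exception is made out. the Sundale Housing Agency falls within the general rule.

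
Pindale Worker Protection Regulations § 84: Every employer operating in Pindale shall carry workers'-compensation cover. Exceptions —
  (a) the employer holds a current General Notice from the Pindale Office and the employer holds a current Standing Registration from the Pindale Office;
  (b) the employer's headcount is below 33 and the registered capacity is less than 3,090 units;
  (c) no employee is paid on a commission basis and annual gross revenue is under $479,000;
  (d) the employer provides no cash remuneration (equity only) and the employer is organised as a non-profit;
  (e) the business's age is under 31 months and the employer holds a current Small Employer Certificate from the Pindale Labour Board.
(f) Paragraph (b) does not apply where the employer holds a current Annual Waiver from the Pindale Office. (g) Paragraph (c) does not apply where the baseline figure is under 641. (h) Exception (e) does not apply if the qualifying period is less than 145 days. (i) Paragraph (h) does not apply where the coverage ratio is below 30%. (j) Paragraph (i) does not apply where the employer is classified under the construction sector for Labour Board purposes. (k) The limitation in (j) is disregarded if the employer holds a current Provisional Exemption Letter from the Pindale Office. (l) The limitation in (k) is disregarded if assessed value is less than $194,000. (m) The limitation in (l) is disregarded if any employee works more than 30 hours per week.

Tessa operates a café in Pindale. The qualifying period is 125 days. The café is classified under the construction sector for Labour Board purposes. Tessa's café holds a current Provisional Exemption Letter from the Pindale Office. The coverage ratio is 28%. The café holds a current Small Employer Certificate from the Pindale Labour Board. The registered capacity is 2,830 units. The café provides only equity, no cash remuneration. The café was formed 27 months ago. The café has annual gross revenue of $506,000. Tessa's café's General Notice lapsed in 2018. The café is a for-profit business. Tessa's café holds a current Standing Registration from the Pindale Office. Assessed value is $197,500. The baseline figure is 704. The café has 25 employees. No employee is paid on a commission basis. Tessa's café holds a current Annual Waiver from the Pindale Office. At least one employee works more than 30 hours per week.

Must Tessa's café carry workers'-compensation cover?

Exception (a) does not apply: there is no General Notice in force.
All of (b)'s requirements are met (the employer's headcount is 25, below the 33 limit; the registered capacity is 2,830 units, less than the 3,090 units limit). But applying paragraph (f): (f) operates against (b): a current Annual Waiver is held. (b) is therefore removed.
Exception (c) requires that annual gross revenue is under $479,000; but annual gross revenue is $506,000, not under $479,000, so (c) is unavailable.
Exception (d) fails — the employer is for-profit.
Exception (e): the business's age is 27 months, under the 31 months limit; a current Small Employer Certificate is held — every condition holds. Considering the limiting provisions: (h) is triggered (the qualifying period is 125 days, less than the 145 days limit), but is set aside by (i): (i) operates — the coverage ratio is 28%, below the 30% limit. (j) applies (the café is classified under the construction sector), but is itself disapplied by (k): (k) operates against (j): a current Provisional Exemption Letter is held. (l), which would lift (k), is inapplicable — assessed value is $197,500, not less than $194,000. Exception (e) stands.

No — exception (e) applies; Tessa's café is not required to carry workers'-compensation cover.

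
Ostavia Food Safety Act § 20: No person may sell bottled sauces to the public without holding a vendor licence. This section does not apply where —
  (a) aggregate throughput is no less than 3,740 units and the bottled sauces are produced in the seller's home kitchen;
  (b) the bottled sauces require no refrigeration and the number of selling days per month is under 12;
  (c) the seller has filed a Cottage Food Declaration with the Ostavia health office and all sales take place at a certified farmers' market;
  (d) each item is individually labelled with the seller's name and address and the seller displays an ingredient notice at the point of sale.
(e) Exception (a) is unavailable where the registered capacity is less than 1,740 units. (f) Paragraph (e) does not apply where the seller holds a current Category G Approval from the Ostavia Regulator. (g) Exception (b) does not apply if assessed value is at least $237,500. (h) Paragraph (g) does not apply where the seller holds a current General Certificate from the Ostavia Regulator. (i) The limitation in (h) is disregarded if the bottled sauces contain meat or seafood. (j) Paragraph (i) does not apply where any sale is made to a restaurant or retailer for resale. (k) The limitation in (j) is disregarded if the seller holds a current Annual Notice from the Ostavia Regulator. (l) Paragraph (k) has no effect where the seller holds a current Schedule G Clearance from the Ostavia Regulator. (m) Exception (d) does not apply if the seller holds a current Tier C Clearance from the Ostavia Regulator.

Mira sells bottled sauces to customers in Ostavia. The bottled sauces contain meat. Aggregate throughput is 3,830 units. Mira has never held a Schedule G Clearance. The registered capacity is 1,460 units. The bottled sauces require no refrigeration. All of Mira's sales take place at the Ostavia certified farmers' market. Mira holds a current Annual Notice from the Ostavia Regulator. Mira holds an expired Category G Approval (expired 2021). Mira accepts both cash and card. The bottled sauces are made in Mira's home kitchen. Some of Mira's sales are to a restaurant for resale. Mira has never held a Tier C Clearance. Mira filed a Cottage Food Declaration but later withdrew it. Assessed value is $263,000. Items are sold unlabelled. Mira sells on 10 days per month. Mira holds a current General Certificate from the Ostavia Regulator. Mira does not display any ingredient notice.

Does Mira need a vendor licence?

Exception (a): aggregate throughput is 3,830 units, meeting the 3,740 units threshold; the bottled sauces are home-kitchen produced — every condition holds. However, paragraphs (e)–(f) must be considered: (e) operates — the registered capacity is 1,460 units, less than the 1,740 units limit. (f), which would lift (e), is not engaged — the Category G Approval is not current. Exception (a) does not apply.
Exception (b) is satisfied on its face — the bottled sauces are shelf-stable; the number of selling days per month is 10, under the 12 limit. But: (g) operates against (b): assessed value is $263,000, meeting the $237,500 threshold. (h) would limit (g) — a current General Certificate is held — but (i) sets (h) aside: (i) is triggered — the bottled sauces contain meat. (j) would limit (i) — some sales are to a restaurant for resale — but (k) sets (j) aside: (k) operates against (j): a current Annual Notice is held. (l) is not triggered (the Schedule G Clearance is not current), so (k) stands. Exception (b) does not apply.
Exception (c) requires that the seller has filed a Cottage Food Declaration with the Ostavia health office; but the Cottage Food Declaration was withdrawn, so (c) is unavailable.
Exception (d) does not apply: items are sold unlabelled.
No exception is made out. Mira falls within the general rule.

Yes — Mira must hold a vendor licence.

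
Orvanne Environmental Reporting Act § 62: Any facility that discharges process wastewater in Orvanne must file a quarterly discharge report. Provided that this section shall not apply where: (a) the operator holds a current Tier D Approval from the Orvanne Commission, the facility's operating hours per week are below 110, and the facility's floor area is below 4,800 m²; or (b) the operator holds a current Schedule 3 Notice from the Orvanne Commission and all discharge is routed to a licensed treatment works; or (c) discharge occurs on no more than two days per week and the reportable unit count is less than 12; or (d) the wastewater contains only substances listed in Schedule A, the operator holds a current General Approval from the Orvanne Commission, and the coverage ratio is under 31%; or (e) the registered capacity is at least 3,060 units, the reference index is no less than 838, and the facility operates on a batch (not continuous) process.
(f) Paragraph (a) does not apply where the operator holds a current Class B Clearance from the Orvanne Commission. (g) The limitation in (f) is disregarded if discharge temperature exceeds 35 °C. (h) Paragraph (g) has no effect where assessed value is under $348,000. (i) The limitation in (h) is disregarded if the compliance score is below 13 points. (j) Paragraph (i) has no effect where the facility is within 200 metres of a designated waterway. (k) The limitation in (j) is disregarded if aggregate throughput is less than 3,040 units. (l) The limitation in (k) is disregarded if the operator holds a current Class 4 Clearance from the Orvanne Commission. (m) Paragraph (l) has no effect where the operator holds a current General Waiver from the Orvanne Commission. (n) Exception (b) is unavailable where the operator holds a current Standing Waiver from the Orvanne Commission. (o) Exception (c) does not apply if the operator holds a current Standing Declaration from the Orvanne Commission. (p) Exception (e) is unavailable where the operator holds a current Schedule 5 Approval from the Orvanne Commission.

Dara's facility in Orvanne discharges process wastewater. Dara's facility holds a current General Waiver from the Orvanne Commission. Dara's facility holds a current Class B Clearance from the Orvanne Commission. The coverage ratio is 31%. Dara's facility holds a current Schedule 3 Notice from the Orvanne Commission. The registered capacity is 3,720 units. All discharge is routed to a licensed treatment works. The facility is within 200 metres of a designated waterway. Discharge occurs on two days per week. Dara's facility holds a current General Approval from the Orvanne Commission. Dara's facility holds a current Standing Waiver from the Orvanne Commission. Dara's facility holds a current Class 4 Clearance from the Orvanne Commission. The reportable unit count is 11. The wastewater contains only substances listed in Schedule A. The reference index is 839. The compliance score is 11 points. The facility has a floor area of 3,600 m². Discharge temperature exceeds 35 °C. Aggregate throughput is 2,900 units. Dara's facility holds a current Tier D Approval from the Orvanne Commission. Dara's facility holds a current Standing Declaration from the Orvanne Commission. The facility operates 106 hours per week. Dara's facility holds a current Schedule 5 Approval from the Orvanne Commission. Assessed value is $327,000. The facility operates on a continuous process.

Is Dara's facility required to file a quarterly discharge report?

All of (a)'s requirements are met (a current Tier D Approval is held; the facility's operating hours per week are 106, below the 110 limit; the facility's floor area is 3,600 m², below the 4,800 m² limit). Considering the limiting provisions: (f) is triggered (a current Class B Clearance is held), but is overridden by (g): (g) operates — discharge temperature exceeds 35 °C. (h) would limit (g) — assessed value is $327,000, under the $348,000 limit — but (i) sets (h) aside: (i) operates against (h): the compliance score is 11 points, below the 13 points limit. (j) would limit (i) — the facility is within 200 m of a designated waterway — but (k) sets (j) aside: (k) is engaged — aggregate throughput is 2,900 units, less than the 3,040 units limit. (l) applies (a current Class 4 Clearance is held), but yields to (m): (m) operates — a current General Waiver is held. So (a) applies.
All of (b)'s requirements are met (a current Schedule 3 Notice is held; discharge is routed to a licensed treatment works). However, paragraph (n) must be considered: (n) operates against (b): a current Standing Waiver is held. (b) is therefore removed.
Exception (c) is satisfied on its face — discharge occurs on no more than two days per week; the reportable unit count is 11, less than the 12 limit. Turning to paragraph (o): (o) applies — a current Standing Declaration is held. (c) is therefore removed.
Exception (d) does not apply: the coverage ratio is 31%, not under 31%.
Exception (e) does not apply: the facility operates on a continuous process.

No — exception (a) applies; Dara's facility is not required to file a quarterly discharge report.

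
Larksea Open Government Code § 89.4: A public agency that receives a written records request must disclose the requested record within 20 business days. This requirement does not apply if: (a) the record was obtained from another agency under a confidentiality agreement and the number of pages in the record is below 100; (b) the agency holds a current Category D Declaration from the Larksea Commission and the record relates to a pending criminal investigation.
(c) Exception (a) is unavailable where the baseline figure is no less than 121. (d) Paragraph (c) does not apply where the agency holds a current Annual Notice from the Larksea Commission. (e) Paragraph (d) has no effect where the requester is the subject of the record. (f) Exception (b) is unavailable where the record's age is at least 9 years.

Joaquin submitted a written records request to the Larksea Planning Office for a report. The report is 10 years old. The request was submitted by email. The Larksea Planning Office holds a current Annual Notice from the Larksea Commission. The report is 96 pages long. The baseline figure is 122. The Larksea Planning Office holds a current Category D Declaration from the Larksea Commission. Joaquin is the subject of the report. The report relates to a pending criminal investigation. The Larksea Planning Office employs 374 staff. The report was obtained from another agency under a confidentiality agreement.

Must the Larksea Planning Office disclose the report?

Yes — the Larksea Planning Office must disclose the report.

Exception (a): the report was obtained under a confidentiality agreement; the number of pages in the record is 96, below the 100 limit — every condition holds. Turning to paragraphs (c)–(e): (c) operates against (a): the baseline figure is 122, meeting the 121 threshold. (d) operates (a current Annual Notice is held), but is displaced by (e): (e) operates against (d): Joaquin is the subject of the report. Exception (a) does not apply.
Exception (b) is satisfied on its face — a current Category D Declaration is held; the report relates to a pending investigation. But applying paragraph (f): (f) operates against (b): the record's age is 10 years, meeting the 9 years threshold. Exception (b) does not apply.
None of the exceptions is available; § 89.4 applies in full.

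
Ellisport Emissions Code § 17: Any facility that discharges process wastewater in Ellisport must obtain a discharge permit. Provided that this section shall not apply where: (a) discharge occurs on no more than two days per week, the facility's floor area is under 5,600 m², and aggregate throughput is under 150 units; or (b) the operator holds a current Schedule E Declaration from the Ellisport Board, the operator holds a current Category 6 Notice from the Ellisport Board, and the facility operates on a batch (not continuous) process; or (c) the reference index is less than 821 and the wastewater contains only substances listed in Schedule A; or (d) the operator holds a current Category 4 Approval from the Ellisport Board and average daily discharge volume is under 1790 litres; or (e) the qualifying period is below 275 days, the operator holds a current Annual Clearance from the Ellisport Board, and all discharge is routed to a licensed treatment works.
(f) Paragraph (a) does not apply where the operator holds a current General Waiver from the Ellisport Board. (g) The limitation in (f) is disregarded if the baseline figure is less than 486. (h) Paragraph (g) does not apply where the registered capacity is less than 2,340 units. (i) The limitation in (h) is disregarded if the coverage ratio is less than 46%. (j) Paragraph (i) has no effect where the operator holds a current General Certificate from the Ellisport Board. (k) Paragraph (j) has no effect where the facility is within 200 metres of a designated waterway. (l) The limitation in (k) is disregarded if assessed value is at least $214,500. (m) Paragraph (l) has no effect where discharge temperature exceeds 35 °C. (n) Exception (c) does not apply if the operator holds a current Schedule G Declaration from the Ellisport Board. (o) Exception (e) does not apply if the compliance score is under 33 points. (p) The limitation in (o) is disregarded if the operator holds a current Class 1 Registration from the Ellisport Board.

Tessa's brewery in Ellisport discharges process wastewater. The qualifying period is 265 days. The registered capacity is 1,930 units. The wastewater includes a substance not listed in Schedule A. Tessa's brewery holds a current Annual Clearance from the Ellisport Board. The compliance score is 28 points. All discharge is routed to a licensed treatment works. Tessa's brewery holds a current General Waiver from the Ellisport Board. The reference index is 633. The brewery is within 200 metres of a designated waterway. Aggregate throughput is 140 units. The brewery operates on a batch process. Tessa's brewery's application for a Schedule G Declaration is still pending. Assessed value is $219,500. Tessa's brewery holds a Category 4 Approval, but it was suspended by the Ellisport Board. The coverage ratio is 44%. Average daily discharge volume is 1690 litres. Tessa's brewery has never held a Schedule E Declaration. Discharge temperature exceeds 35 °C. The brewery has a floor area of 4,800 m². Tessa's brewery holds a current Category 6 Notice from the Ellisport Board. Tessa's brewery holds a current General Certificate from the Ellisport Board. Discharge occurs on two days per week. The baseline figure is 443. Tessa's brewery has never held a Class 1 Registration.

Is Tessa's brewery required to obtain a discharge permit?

Exception (a) is satisfied on its face — discharge occurs on no more than two days per week; the facility's floor area is 4,800 m², under the 5,600 m² limit; aggregate throughput is 140 units, under the 150 units limit. Considering the limiting provisions: (f) is engaged (a current General Waiver is held), but is displaced by (g): (g) is engaged — the baseline figure is 443, less than the 486 limit. (h) would limit (g) — the registered capacity is 1,930 units, less than the 2,340 units limit — but (i) sets (h) aside: (i) operates — the coverage ratio is 44%, less than the 46% limit. (j) operates (a current General Certificate is held), but is overridden by (k): (k) operates against (j): the brewery is within 200 m of a designated waterway. (l) applies (assessed value is $219,500, meeting the $214,500 threshold), but is set aside by (m): (m) operates — discharge temperature exceeds 35 °C. Exception (a) stands.
Exception (b) fails — the Schedule E Declaration is not current.
Exception (c) fails — the wastewater includes a non-Schedule-A substance.
Exception (d) fails — there is no Category 4 Approval in force.
Exception (e): the qualifying period is 265 days, below the 275 days limit; a current Annual Clearance is held; discharge is routed to a licensed treatment works — every condition holds. But applying paragraphs (o)–(p): (o) operates — the compliance score is 28 points, under the 33 points limit. (p), which would lift (o), is not triggered — the Class 1 Registration is not current. So (e) is unavailable.

No — exception (a) applies; Tessa's brewery is not required to obtain a discharge permit.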